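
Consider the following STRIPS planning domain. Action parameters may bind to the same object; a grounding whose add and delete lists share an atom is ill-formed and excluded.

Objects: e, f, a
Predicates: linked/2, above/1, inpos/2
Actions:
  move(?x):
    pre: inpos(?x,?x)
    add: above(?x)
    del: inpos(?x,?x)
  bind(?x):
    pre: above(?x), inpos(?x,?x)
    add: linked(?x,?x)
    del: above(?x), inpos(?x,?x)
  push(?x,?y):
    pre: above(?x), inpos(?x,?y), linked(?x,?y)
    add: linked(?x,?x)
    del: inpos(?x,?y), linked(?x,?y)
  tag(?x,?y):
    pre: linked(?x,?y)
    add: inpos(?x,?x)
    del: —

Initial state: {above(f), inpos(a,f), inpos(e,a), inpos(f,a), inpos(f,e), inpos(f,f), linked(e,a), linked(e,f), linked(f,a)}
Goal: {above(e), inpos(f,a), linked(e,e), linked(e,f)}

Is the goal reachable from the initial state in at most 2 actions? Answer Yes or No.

No

1. tag(e,f)  →  {above(f), inpos(a,f), inpos(e,a), inpos(e,e), inpos(f,a), inpos(f,e), inpos(f,f), linked(e,a), linked(e,f), linked(f,a)}
2. move(e)  →  {above(e), above(f), inpos(a,f), inpos(e,a), inpos(f,a), inpos(f,e), inpos(f,f), linked(e,a), linked(e,f), linked(f,a)}
3. push(e,a)  →  {above(e), above(f), inpos(a,f), inpos(f,a), inpos(f,e), inpos(f,f), linked(e,e), linked(e,f), linked(f,a)}
optimal plan length = 3; 3 > 2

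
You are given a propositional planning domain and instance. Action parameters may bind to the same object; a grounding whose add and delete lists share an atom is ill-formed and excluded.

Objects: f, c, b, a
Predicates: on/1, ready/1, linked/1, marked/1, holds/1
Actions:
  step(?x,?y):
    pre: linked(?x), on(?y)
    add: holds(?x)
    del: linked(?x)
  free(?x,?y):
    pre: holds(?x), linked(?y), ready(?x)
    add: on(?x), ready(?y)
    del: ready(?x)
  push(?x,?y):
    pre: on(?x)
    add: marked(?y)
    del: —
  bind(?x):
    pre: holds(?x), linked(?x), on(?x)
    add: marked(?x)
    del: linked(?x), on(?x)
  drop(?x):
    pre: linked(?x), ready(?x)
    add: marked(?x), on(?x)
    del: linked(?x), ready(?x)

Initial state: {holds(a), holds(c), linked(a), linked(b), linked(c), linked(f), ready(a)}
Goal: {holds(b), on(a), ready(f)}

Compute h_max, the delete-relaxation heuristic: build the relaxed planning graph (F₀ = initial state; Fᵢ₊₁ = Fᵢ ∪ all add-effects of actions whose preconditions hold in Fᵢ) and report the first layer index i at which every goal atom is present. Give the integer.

F0 = init (7 atoms)
F1 = F0 ∪ {marked(a), on(a), ready(b), ready(c), ready(f)}  (12 atoms)
F2 = F1 ∪ {holds(b), holds(f), marked(b), marked(c), marked(f), on(b), on(c), on(f)}  (20 atoms)
goal ⊆ F2  ⇒  h_max = 2

2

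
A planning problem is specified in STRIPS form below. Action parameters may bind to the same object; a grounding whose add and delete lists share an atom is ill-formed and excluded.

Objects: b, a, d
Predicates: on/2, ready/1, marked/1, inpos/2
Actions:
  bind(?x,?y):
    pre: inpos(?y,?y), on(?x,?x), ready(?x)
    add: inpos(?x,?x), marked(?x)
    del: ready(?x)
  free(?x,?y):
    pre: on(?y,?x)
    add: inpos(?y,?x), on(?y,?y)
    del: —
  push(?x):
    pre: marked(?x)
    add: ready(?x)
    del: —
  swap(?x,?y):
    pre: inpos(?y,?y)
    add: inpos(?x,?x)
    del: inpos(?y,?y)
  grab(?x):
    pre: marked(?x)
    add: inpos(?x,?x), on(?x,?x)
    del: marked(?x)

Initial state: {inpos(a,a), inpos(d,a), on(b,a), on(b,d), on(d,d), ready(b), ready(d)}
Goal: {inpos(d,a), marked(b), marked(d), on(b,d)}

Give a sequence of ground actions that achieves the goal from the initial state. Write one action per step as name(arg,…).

bind(d,a); free(a,b); bind(b,a)

1. bind(d,a)  →  {inpos(a,a), inpos(d,a), inpos(d,d), marked(d), on(b,a), on(b,d), on(d,d), ready(b)}
2. free(a,b)  →  {inpos(a,a), inpos(b,a), inpos(d,a), inpos(d,d), marked(d), on(b,a), on(b,b), on(b,d), on(d,d), ready(b)}
3. bind(b,a)  →  {inpos(a,a), inpos(b,a), inpos(b,b), inpos(d,a), inpos(d,d), marked(b), marked(d), on(b,a), on(b,b), on(b,d), on(d,d)}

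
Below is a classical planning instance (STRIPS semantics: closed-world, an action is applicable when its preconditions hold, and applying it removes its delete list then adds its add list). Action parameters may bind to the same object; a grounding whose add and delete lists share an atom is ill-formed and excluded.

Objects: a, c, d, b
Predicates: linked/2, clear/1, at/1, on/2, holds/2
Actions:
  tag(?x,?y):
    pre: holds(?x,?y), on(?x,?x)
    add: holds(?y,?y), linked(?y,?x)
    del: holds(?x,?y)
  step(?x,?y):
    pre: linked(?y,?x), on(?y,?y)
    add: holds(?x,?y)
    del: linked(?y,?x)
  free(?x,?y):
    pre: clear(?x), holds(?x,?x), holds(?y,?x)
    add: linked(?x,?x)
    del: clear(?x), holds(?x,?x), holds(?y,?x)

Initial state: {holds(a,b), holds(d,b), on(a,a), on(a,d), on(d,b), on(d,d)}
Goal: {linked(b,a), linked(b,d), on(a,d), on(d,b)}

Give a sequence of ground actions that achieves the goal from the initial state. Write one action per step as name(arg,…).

tag(a,b); tag(d,b)

1. tag(a,b)  →  {holds(b,b), holds(d,b), linked(b,a), on(a,a), on(a,d), on(d,b), on(d,d)}
2. tag(d,b)  →  {holds(b,b), linked(b,a), linked(b,d), on(a,a), on(a,d), on(d,b), on(d,d)}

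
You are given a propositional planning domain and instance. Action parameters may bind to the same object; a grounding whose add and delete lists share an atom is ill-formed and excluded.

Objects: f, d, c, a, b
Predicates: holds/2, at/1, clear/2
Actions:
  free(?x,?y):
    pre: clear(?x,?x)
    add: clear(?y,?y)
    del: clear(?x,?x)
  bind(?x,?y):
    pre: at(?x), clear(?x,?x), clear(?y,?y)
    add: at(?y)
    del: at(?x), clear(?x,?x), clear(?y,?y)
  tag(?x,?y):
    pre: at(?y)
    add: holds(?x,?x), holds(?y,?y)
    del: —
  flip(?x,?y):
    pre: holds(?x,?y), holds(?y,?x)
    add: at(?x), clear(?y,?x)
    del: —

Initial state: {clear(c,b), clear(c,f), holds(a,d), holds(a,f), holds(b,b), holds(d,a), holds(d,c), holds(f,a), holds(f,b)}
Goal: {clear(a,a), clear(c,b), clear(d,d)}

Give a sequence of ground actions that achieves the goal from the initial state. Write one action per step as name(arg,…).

1. flip(d,a)  →  {at(d), clear(a,d), clear(c,b), clear(c,f), holds(a,d), holds(a,f), holds(b,b), holds(d,a), holds(d,c), holds(f,a), holds(f,b)}
2. tag(a,d)  →  {at(d), clear(a,d), clear(c,b), clear(c,f), holds(a,a), holds(a,d), holds(a,f), holds(b,b), holds(d,a), holds(d,c), holds(d,d), holds(f,a), holds(f,b)}
3. flip(d,d)  →  {at(d), clear(a,d), clear(c,b), clear(c,f), clear(d,d), holds(a,a), holds(a,d), holds(a,f), holds(b,b), holds(d,a), holds(d,c), holds(d,d), holds(f,a), holds(f,b)}
4. flip(a,a)  →  {at(a), at(d), clear(a,a), clear(a,d), clear(c,b), clear(c,f), clear(d,d), holds(a,a), holds(a,d), holds(a,f), holds(b,b), holds(d,a), holds(d,c), holds(d,d), holds(f,a), holds(f,b)}

flip(d,a); tag(a,d); flip(d,d); flip(a,a)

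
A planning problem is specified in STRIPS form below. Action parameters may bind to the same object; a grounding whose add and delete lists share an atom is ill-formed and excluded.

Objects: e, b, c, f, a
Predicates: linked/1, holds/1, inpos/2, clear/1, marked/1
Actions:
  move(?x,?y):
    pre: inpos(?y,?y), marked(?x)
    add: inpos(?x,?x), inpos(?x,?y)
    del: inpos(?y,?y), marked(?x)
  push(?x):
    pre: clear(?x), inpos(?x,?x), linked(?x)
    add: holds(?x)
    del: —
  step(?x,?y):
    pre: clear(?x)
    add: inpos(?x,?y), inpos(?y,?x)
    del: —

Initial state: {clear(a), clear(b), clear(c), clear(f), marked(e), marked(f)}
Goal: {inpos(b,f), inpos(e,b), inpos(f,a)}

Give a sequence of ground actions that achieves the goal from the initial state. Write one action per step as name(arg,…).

1. step(b,e)  →  {clear(a), clear(b), clear(c), clear(f), inpos(b,e), inpos(e,b), marked(e), marked(f)}
2. step(b,f)  →  {clear(a), clear(b), clear(c), clear(f), inpos(b,e), inpos(b,f), inpos(e,b), inpos(f,b), marked(e), marked(f)}
3. step(f,a)  →  {clear(a), clear(b), clear(c), clear(f), inpos(a,f), inpos(b,e), inpos(b,f), inpos(e,b), inpos(f,a), inpos(f,b), marked(e), marked(f)}

step(b,e); step(b,f); step(f,a)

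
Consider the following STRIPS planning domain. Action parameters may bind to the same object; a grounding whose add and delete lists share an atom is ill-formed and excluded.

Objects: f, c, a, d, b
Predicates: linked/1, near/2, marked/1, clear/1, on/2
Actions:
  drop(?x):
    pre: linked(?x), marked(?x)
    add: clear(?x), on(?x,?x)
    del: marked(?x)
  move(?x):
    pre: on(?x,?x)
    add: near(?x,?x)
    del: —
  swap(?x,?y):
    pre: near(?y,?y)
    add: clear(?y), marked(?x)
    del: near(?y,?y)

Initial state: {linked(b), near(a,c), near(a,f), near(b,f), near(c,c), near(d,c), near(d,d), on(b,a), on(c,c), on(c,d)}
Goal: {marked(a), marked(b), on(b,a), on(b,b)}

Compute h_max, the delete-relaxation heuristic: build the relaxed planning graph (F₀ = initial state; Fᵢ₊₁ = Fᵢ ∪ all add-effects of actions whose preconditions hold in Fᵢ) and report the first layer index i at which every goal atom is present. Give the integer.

F0 = init (10 atoms)
F1 = F0 ∪ {clear(c), clear(d), marked(a), marked(b), marked(c), marked(d), marked(f)}  (17 atoms)
F2 = F1 ∪ {clear(b), on(b,b)}  (19 atoms)
goal ⊆ F2  ⇒  h_max = 2

2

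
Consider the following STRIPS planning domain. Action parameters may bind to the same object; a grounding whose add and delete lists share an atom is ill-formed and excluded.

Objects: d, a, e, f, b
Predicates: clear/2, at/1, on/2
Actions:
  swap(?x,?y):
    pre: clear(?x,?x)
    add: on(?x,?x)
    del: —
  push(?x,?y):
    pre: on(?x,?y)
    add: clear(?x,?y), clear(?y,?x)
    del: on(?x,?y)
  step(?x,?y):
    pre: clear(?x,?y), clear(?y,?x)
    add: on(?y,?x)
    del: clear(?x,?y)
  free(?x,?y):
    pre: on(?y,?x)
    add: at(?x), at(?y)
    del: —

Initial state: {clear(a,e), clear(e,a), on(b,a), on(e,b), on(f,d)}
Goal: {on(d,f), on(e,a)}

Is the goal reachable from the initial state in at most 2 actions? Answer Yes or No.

1. push(f,d)  →  {clear(a,e), clear(d,f), clear(e,a), clear(f,d), on(b,a), on(e,b)}
2. step(a,e)  →  {clear(d,f), clear(e,a), clear(f,d), on(b,a), on(e,a), on(e,b)}
3. step(f,d)  →  {clear(d,f), clear(e,a), on(b,a), on(d,f), on(e,a), on(e,b)}
optimal plan length = 3; 3 > 2

No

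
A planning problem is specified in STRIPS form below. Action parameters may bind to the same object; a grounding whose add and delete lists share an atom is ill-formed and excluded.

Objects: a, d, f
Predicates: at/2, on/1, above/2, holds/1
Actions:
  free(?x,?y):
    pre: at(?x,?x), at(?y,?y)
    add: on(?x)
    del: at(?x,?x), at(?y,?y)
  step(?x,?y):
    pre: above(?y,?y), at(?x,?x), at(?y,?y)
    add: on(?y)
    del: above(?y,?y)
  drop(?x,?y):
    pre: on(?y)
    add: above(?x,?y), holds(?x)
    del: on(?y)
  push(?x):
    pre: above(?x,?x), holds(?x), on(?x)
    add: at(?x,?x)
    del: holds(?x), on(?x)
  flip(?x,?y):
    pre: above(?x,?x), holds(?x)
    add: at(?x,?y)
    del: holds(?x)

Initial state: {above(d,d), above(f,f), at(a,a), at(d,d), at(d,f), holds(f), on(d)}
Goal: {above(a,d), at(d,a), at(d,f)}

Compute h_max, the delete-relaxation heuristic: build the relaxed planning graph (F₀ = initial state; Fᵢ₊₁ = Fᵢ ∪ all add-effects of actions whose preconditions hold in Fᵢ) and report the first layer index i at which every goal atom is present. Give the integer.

F0 = init (7 atoms)
F1 = F0 ∪ {above(a,d), above(f,d), at(f,a), at(f,d), at(f,f), holds(a), holds(d), on(a)}  (15 atoms)
F2 = F1 ∪ {above(a,a), above(d,a), above(f,a), at(d,a), on(f)}  (20 atoms)
goal ⊆ F2  ⇒  h_max = 2

2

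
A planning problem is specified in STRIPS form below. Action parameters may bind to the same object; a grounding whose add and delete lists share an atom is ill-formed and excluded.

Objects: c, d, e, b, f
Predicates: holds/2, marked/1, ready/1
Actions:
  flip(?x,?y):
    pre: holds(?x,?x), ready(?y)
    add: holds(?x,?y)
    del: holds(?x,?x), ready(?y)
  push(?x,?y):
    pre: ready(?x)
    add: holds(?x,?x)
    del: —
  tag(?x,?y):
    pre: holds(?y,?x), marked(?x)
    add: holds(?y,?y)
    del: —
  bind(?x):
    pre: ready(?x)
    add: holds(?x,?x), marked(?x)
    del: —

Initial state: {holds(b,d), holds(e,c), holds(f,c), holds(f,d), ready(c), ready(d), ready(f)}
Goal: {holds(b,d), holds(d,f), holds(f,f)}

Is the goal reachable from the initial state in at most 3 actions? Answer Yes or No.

Yes

1. push(d,c)  →  {holds(b,d), holds(d,d), holds(e,c), holds(f,c), holds(f,d), ready(c), ready(d), ready(f)}
2. push(f,c)  →  {holds(b,d), holds(d,d), holds(e,c), holds(f,c), holds(f,d), holds(f,f), ready(c), ready(d), ready(f)}
3. flip(d,f)  →  {holds(b,d), holds(d,f), holds(e,c), holds(f,c), holds(f,d), holds(f,f), ready(c), ready(d)}
optimal plan length = 3; 3 ≤ 3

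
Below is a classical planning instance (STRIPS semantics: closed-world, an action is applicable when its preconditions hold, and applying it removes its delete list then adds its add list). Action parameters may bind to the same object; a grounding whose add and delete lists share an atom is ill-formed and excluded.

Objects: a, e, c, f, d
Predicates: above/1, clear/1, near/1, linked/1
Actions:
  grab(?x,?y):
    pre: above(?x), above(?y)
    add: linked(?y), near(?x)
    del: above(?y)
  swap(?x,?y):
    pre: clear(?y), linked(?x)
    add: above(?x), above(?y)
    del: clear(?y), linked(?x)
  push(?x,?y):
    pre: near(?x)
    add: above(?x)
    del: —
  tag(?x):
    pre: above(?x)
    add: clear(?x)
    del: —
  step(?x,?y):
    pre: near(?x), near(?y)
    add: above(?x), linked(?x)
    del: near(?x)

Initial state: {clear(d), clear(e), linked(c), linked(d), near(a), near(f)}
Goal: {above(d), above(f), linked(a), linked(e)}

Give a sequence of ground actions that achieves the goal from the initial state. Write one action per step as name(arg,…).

swap(d,e); grab(e,e); push(f,a); step(a,a)

1. swap(d,e)  →  {above(d), above(e), clear(d), linked(c), near(a), near(f)}
2. grab(e,e)  →  {above(d), clear(d), linked(c), linked(e), near(a), near(e), near(f)}
3. push(f,a)  →  {above(d), above(f), clear(d), linked(c), linked(e), near(a), near(e), near(f)}
4. step(a,a)  →  {above(a), above(d), above(f), clear(d), linked(a), linked(c), linked(e), near(e), near(f)}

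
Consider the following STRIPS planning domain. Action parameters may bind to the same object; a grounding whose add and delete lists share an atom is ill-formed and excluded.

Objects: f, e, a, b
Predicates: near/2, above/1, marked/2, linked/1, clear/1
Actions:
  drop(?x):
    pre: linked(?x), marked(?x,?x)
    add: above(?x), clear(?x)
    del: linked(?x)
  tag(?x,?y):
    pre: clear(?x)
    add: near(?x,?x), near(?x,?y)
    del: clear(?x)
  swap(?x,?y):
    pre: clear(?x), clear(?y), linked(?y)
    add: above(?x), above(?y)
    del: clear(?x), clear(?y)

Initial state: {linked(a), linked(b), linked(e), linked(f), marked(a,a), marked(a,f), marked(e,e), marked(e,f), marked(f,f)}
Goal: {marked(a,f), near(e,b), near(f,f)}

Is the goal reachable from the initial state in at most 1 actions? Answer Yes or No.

1. drop(f)  →  {above(f), clear(f), linked(a), linked(b), linked(e), marked(a,a), marked(a,f), marked(e,e), marked(e,f), marked(f,f)}
2. drop(e)  →  {above(e), above(f), clear(e), clear(f), linked(a), linked(b), marked(a,a), marked(a,f), marked(e,e), marked(e,f), marked(f,f)}
3. tag(f,f)  →  {above(e), above(f), clear(e), linked(a), linked(b), marked(a,a), marked(a,f), marked(e,e), marked(e,f), marked(f,f), near(f,f)}
4. tag(e,b)  →  {above(e), above(f), linked(a), linked(b), marked(a,a), marked(a,f), marked(e,e), marked(e,f), marked(f,f), near(e,b), near(e,e), near(f,f)}
optimal plan length = 4; 4 > 1

No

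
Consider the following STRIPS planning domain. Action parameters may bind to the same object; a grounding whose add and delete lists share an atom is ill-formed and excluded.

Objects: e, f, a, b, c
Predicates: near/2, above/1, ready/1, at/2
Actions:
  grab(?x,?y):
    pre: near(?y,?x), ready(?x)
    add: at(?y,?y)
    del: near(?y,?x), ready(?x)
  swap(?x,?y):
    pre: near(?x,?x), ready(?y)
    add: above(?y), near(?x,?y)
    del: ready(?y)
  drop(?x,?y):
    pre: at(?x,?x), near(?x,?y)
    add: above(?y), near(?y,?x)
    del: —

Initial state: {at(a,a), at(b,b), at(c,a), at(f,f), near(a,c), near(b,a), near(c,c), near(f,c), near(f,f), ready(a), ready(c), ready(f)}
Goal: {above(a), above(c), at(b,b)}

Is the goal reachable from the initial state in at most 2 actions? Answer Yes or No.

Yes

1. swap(f,a)  →  {above(a), at(a,a), at(b,b), at(c,a), at(f,f), near(a,c), near(b,a), near(c,c), near(f,a), near(f,c), near(f,f), ready(c), ready(f)}
2. swap(f,c)  →  {above(a), above(c), at(a,a), at(b,b), at(c,a), at(f,f), near(a,c), near(b,a), near(c,c), near(f,a), near(f,c), near(f,f), ready(f)}
optimal plan length = 2; 2 ≤ 2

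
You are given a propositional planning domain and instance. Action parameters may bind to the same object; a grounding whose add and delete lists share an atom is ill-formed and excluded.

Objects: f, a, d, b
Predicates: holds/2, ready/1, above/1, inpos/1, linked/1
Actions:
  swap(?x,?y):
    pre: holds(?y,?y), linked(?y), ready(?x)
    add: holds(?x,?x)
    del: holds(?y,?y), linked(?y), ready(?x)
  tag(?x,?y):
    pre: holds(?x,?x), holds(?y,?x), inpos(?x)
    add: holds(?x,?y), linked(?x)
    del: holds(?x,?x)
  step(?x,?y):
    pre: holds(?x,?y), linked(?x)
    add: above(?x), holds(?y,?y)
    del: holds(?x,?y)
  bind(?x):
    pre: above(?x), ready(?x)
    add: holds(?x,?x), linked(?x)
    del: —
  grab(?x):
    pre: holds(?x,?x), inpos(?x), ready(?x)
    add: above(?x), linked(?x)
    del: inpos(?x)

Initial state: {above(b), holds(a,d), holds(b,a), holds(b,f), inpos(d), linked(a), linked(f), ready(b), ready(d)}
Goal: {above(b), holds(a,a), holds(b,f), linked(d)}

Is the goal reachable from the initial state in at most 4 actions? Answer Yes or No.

Yes

1. step(a,d)  →  {above(a), above(b), holds(b,a), holds(b,f), holds(d,d), inpos(d), linked(a), linked(f), ready(b), ready(d)}
2. bind(b)  →  {above(a), above(b), holds(b,a), holds(b,b), holds(b,f), holds(d,d), inpos(d), linked(a), linked(b), linked(f), ready(b), ready(d)}
3. step(b,a)  →  {above(a), above(b), holds(a,a), holds(b,b), holds(b,f), holds(d,d), inpos(d), linked(a), linked(b), linked(f), ready(b), ready(d)}
4. grab(d)  →  {above(a), above(b), above(d), holds(a,a), holds(b,b), holds(b,f), holds(d,d), linked(a), linked(b), linked(d), linked(f), ready(b), ready(d)}
optimal plan length = 4; 4 ≤ 4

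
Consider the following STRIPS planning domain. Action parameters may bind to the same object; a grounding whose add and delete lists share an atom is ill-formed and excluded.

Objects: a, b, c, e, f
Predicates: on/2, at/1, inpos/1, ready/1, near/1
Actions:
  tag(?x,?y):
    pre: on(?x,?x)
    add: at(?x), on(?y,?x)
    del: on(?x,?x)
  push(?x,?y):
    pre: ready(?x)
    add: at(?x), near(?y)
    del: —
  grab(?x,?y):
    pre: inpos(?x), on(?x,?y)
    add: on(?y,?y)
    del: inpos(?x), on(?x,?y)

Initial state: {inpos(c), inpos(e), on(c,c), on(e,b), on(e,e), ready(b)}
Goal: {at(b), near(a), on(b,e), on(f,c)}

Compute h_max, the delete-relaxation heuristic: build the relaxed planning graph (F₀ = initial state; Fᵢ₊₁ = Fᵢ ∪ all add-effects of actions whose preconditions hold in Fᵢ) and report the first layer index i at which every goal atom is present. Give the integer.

1

F0 = init (6 atoms)
F1 = F0 ∪ {at(b), at(c), at(e), near(a), near(b), near(c), near(e), near(f), on(a,c), on(a,e), on(b,b), on(b,c), on(b,e), on(c,e), on(e,c), on(f,c), on(f,e)}  (23 atoms)
goal ⊆ F1  ⇒  h_max = 1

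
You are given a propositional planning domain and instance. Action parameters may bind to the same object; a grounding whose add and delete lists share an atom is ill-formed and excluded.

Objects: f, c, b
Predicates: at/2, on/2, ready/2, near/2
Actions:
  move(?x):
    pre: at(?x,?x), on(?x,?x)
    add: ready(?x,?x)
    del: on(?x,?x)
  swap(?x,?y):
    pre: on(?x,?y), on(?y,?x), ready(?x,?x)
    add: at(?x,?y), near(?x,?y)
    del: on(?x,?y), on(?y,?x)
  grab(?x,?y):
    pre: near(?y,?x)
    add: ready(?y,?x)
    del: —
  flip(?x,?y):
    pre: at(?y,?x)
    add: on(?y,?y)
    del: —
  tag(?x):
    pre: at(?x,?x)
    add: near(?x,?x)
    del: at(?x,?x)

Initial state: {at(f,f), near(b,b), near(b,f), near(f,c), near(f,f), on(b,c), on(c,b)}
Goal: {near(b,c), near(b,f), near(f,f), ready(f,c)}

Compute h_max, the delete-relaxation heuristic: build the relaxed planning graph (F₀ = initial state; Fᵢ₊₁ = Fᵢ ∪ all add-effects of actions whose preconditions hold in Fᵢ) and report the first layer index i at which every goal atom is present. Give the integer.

F0 = init (7 atoms)
F1 = F0 ∪ {on(f,f), ready(b,b), ready(b,f), ready(f,c), ready(f,f)}  (12 atoms)
F2 = F1 ∪ {at(b,c), near(b,c)}  (14 atoms)
goal ⊆ F2  ⇒  h_max = 2

2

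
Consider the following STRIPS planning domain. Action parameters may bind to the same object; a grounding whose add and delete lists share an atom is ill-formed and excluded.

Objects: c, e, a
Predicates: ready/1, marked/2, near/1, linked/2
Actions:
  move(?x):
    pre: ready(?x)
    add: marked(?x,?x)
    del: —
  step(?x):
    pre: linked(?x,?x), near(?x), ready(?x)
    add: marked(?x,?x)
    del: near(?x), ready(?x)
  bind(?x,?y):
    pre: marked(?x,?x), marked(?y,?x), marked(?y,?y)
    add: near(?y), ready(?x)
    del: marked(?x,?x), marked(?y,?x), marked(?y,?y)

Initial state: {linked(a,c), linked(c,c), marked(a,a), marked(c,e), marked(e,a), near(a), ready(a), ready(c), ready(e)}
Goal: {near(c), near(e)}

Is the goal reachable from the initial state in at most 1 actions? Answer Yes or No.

No

1. move(c)  →  {linked(a,c), linked(c,c), marked(a,a), marked(c,c), marked(c,e), marked(e,a), near(a), ready(a), ready(c), ready(e)}
2. move(e)  →  {linked(a,c), linked(c,c), marked(a,a), marked(c,c), marked(c,e), marked(e,a), marked(e,e), near(a), ready(a), ready(c), ready(e)}
3. bind(c,c)  →  {linked(a,c), linked(c,c), marked(a,a), marked(c,e), marked(e,a), marked(e,e), near(a), near(c), ready(a), ready(c), ready(e)}
4. bind(e,e)  →  {linked(a,c), linked(c,c), marked(a,a), marked(c,e), marked(e,a), near(a), near(c), near(e), ready(a), ready(c), ready(e)}
optimal plan length = 4; 4 > 1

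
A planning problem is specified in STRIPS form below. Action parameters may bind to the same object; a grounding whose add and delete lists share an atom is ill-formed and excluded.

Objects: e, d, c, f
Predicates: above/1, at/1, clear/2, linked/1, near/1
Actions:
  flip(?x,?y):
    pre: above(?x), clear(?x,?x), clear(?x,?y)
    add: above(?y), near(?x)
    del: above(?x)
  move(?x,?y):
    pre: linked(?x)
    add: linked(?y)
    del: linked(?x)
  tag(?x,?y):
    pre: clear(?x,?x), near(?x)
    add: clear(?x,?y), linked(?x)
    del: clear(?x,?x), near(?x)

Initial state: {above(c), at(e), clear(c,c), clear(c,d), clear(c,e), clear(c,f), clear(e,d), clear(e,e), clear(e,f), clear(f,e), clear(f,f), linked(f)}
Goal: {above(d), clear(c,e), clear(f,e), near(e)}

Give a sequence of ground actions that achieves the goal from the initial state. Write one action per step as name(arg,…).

1. flip(c,e)  →  {above(e), at(e), clear(c,c), clear(c,d), clear(c,e), clear(c,f), clear(e,d), clear(e,e), clear(e,f), clear(f,e), clear(f,f), linked(f), near(c)}
2. flip(e,d)  →  {above(d), at(e), clear(c,c), clear(c,d), clear(c,e), clear(c,f), clear(e,d), clear(e,e), clear(e,f), clear(f,e), clear(f,f), linked(f), near(c), near(e)}

flip(c,e); flip(e,d)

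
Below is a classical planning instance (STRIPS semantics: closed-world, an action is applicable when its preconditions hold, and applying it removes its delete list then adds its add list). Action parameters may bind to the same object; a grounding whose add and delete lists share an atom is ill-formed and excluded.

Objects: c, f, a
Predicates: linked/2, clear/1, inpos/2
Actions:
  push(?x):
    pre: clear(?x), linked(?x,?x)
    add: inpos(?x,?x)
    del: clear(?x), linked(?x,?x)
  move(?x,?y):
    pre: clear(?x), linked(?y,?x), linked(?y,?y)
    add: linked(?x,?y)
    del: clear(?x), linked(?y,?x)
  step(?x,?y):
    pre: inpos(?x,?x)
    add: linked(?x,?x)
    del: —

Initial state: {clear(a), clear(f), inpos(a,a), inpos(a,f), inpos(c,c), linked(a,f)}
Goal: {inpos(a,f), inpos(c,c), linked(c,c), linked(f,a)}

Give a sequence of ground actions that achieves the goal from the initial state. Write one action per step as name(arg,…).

step(c,c); step(a,c); move(f,a)

1. step(c,c)  →  {clear(a), clear(f), inpos(a,a), inpos(a,f), inpos(c,c), linked(a,f), linked(c,c)}
2. step(a,c)  →  {clear(a), clear(f), inpos(a,a), inpos(a,f), inpos(c,c), linked(a,a), linked(a,f), linked(c,c)}
3. move(f,a)  →  {clear(a), inpos(a,a), inpos(a,f), inpos(c,c), linked(a,a), linked(c,c), linked(f,a)}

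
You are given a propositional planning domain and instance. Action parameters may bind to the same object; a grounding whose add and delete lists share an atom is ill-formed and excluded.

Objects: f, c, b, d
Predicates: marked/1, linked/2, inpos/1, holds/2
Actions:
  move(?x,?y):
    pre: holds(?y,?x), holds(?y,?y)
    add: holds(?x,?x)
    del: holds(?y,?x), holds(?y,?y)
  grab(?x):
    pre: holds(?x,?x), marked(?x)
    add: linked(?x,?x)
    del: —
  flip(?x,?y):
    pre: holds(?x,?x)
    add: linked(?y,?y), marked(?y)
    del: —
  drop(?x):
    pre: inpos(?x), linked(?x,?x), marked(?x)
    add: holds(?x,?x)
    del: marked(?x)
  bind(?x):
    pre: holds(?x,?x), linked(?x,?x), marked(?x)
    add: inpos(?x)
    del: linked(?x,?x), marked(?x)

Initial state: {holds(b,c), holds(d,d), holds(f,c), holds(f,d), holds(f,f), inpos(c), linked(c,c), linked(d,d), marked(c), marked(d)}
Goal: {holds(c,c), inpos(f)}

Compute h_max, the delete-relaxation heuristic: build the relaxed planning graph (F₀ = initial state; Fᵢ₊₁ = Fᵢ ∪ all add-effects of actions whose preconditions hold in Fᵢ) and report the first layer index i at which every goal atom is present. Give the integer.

2

F0 = init (10 atoms)
F1 = F0 ∪ {holds(c,c), inpos(d), linked(b,b), linked(f,f), marked(b), marked(f)}  (16 atoms)
F2 = F1 ∪ {inpos(f)}  (17 atoms)
goal ⊆ F2  ⇒  h_max = 2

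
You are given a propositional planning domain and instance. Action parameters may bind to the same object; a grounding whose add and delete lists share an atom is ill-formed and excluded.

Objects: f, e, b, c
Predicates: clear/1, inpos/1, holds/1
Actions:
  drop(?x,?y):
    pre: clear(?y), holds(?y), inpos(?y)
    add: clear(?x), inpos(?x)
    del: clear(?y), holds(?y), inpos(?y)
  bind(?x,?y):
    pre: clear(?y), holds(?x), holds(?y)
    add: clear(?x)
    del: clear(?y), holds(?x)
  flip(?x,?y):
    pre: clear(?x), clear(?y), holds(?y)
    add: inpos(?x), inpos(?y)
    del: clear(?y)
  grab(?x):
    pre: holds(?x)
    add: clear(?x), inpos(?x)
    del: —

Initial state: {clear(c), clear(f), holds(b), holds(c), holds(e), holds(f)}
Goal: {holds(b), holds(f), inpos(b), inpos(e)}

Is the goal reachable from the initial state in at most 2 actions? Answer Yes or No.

Yes

1. grab(e)  →  {clear(c), clear(e), clear(f), holds(b), holds(c), holds(e), holds(f), inpos(e)}
2. grab(b)  →  {clear(b), clear(c), clear(e), clear(f), holds(b), holds(c), holds(e), holds(f), inpos(b), inpos(e)}
optimal plan length = 2; 2 ≤ 2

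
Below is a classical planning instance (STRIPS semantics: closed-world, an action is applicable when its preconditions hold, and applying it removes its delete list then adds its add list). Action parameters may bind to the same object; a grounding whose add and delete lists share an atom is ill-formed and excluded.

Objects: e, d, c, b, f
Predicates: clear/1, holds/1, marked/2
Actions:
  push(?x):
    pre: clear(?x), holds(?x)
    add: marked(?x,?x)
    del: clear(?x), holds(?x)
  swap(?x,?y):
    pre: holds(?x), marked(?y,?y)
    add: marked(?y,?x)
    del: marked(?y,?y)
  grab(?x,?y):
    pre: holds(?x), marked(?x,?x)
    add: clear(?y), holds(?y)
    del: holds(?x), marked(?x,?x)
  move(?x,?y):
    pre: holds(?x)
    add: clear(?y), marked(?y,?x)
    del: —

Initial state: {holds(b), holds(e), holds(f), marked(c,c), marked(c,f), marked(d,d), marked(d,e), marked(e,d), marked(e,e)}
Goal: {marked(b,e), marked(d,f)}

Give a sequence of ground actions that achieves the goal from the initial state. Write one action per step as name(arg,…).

swap(f,d); move(e,b)

1. swap(f,d)  →  {holds(b), holds(e), holds(f), marked(c,c), marked(c,f), marked(d,e), marked(d,f), marked(e,d), marked(e,e)}
2. move(e,b)  →  {clear(b), holds(b), holds(e), holds(f), marked(b,e), marked(c,c), marked(c,f), marked(d,e), marked(d,f), marked(e,d), marked(e,e)}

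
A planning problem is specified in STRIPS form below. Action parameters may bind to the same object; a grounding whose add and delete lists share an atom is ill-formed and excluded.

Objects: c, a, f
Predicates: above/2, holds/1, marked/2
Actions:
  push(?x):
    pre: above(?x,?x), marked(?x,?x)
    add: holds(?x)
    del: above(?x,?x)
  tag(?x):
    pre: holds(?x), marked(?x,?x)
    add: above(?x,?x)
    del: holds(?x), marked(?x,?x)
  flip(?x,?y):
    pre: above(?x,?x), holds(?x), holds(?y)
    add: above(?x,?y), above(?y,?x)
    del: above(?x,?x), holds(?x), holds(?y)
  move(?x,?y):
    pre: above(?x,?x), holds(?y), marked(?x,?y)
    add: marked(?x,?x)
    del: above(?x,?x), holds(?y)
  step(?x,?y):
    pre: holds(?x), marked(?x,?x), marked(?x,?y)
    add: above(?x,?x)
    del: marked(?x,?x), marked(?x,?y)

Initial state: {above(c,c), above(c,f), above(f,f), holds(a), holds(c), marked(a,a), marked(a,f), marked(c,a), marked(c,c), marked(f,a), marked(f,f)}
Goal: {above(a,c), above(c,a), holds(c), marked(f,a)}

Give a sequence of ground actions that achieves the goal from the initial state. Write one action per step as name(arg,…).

step(a,a); flip(a,c); push(c)

1. step(a,a)  →  {above(a,a), above(c,c), above(c,f), above(f,f), holds(a), holds(c), marked(a,f), marked(c,a), marked(c,c), marked(f,a), marked(f,f)}
2. flip(a,c)  →  {above(a,c), above(c,a), above(c,c), above(c,f), above(f,f), marked(a,f), marked(c,a), marked(c,c), marked(f,a), marked(f,f)}
3. push(c)  →  {above(a,c), above(c,a), above(c,f), above(f,f), holds(c), marked(a,f), marked(c,a), marked(c,c), marked(f,a), marked(f,f)}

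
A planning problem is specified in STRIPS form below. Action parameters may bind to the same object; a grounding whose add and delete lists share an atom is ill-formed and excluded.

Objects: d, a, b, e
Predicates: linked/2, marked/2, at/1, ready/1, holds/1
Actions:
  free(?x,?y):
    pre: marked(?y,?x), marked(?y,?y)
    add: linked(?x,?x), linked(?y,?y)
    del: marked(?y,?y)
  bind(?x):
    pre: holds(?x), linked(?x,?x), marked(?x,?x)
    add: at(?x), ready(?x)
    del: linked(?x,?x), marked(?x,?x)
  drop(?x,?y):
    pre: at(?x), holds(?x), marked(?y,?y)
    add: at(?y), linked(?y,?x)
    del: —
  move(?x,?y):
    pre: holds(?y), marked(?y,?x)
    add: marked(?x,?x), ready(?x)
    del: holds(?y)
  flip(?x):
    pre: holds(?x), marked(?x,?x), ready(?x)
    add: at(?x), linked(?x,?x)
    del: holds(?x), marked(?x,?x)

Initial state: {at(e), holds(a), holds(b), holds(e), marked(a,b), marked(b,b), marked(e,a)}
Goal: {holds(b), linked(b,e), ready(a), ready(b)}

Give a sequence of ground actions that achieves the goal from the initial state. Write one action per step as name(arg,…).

drop(e,b); move(a,e); move(b,a)

1. drop(e,b)  →  {at(b), at(e), holds(a), holds(b), holds(e), linked(b,e), marked(a,b), marked(b,b), marked(e,a)}
2. move(a,e)  →  {at(b), at(e), holds(a), holds(b), linked(b,e), marked(a,a), marked(a,b), marked(b,b), marked(e,a), ready(a)}
3. move(b,a)  →  {at(b), at(e), holds(b), linked(b,e), marked(a,a), marked(a,b), marked(b,b), marked(e,a), ready(a), ready(b)}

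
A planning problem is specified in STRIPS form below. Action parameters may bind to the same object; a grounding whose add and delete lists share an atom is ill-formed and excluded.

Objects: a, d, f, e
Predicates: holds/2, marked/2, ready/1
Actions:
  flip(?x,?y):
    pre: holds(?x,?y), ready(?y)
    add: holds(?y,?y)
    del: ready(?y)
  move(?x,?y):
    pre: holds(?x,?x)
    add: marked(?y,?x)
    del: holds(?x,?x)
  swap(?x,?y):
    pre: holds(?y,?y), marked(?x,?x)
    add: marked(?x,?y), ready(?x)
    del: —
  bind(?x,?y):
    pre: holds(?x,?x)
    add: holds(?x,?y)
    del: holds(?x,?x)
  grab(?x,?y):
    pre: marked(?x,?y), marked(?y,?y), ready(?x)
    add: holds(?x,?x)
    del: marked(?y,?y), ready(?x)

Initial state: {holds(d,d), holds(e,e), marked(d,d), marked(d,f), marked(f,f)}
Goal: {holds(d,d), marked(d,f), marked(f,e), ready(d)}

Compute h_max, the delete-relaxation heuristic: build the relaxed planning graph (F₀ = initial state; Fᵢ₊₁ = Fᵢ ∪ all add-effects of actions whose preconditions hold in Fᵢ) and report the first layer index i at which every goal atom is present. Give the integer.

1

F0 = init (5 atoms)
F1 = F0 ∪ {holds(d,a), holds(d,e), holds(d,f), holds(e,a), holds(e,d), holds(e,f), marked(a,d), marked(a,e), marked(d,e), marked(e,d), marked(e,e), marked(f,d), marked(f,e), ready(d), ready(f)}  (20 atoms)
goal ⊆ F1  ⇒  h_max = 1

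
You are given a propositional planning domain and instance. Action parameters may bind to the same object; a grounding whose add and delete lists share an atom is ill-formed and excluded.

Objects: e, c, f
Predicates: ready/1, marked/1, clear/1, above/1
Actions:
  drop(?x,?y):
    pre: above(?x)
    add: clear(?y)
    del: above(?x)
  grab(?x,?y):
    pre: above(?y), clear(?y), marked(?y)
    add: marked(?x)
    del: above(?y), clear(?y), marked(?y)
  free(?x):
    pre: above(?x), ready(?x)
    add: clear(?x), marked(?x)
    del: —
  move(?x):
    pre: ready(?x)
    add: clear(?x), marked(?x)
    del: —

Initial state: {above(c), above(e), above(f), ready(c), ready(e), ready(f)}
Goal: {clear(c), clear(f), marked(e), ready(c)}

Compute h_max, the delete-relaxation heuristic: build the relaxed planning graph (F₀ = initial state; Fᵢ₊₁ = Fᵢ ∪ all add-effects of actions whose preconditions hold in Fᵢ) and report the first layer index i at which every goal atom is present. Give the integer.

1

F0 = init (6 atoms)
F1 = F0 ∪ {clear(c), clear(e), clear(f), marked(c), marked(e), marked(f)}  (12 atoms)
goal ⊆ F1  ⇒  h_max = 1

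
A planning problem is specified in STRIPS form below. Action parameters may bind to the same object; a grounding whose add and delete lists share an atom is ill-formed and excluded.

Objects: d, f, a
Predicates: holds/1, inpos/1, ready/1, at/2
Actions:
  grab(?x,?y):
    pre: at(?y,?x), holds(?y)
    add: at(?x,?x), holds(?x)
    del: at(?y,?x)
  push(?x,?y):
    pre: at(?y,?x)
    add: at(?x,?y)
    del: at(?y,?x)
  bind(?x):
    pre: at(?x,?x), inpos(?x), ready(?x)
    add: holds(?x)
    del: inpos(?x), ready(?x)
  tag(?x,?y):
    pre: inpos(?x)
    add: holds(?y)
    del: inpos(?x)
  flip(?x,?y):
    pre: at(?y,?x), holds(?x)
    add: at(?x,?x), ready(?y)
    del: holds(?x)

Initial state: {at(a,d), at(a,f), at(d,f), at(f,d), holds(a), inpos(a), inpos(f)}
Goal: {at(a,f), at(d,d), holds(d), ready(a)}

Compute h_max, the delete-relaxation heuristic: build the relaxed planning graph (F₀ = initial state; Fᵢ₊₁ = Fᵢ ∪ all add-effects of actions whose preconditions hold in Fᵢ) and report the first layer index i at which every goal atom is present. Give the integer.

F0 = init (7 atoms)
F1 = F0 ∪ {at(d,a), at(d,d), at(f,a), at(f,f), holds(d), holds(f)}  (13 atoms)
F2 = F1 ∪ {at(a,a), ready(a), ready(d), ready(f)}  (17 atoms)
goal ⊆ F2  ⇒  h_max = 2

2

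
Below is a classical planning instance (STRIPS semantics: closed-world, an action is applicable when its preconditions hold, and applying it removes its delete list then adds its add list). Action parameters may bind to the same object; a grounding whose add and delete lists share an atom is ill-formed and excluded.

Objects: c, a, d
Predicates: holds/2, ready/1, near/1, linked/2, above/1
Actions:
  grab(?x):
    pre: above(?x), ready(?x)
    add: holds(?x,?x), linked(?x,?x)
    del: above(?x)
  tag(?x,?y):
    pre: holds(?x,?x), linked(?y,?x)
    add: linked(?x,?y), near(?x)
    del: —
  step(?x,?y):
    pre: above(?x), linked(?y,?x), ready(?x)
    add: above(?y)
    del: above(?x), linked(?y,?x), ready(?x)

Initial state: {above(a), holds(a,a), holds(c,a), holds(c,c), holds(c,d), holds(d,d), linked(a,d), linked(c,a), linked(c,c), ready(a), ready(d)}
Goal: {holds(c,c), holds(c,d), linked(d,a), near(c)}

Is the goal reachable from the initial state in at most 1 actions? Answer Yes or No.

1. tag(c,c)  →  {above(a), holds(a,a), holds(c,a), holds(c,c), holds(c,d), holds(d,d), linked(a,d), linked(c,a), linked(c,c), near(c), ready(a), ready(d)}
2. tag(d,a)  →  {above(a), holds(a,a), holds(c,a), holds(c,c), holds(c,d), holds(d,d), linked(a,d), linked(c,a), linked(c,c), linked(d,a), near(c), near(d), ready(a), ready(d)}
optimal plan length = 2; 2 > 1

No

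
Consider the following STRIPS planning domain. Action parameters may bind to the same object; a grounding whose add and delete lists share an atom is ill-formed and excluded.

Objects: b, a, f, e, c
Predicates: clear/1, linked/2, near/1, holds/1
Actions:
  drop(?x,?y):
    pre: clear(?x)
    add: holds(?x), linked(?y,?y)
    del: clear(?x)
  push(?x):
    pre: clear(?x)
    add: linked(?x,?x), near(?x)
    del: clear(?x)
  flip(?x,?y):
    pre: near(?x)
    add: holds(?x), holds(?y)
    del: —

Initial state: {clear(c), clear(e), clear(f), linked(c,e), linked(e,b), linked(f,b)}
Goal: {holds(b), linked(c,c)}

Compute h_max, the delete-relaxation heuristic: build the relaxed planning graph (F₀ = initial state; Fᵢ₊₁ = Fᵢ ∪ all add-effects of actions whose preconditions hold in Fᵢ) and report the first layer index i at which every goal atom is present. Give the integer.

2

F0 = init (6 atoms)
F1 = F0 ∪ {holds(c), holds(e), holds(f), linked(a,a), linked(b,b), linked(c,c), linked(e,e), linked(f,f), near(c), near(e), near(f)}  (17 atoms)
F2 = F1 ∪ {holds(a), holds(b)}  (19 atoms)
goal ⊆ F2  ⇒  h_max = 2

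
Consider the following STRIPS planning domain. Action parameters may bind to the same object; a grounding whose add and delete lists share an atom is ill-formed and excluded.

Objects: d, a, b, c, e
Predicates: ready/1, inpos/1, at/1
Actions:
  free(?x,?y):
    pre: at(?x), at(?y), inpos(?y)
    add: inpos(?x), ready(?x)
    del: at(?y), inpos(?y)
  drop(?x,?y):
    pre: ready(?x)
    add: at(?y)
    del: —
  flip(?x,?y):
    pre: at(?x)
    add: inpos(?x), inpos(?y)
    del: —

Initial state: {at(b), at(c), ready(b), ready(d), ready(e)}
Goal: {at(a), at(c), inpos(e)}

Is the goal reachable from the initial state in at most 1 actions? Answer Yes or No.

No

1. drop(d,a)  →  {at(a), at(b), at(c), ready(b), ready(d), ready(e)}
2. flip(a,e)  →  {at(a), at(b), at(c), inpos(a), inpos(e), ready(b), ready(d), ready(e)}
optimal plan length = 2; 2 > 1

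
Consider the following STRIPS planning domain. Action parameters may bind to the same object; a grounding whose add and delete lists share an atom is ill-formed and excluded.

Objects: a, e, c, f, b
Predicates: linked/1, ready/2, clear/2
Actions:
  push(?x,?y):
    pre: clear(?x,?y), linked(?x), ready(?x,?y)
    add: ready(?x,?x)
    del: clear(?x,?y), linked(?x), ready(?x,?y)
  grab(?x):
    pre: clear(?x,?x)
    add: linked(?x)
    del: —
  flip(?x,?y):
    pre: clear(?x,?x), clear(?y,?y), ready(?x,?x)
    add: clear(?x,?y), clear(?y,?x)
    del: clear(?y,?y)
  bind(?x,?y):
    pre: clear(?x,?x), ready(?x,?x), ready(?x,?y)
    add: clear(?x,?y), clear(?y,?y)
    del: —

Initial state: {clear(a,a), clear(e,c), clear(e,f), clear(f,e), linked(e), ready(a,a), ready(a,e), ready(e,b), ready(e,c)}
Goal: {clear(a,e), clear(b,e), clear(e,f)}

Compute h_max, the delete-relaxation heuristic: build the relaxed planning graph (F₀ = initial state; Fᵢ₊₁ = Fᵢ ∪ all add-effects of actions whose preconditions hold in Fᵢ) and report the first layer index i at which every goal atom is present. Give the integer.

F0 = init (9 atoms)
F1 = F0 ∪ {clear(a,e), clear(e,e), linked(a), ready(e,e)}  (13 atoms)
F2 = F1 ∪ {clear(b,b), clear(c,c), clear(e,a), clear(e,b)}  (17 atoms)
F3 = F2 ∪ {clear(a,b), clear(a,c), clear(b,a), clear(b,e), clear(c,a), clear(c,e), linked(b), linked(c)}  (25 atoms)
goal ⊆ F3  ⇒  h_max = 3

3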